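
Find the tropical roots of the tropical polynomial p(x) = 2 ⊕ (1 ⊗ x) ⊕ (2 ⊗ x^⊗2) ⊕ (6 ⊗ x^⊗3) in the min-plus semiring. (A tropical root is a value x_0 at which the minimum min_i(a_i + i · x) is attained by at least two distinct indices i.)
Roots: {-4, -1, 1}

Each tropical root is a break point of the lower envelope of the lines y = a_i + i · x (there are 4 lines, with slopes 0, 1, ..., 3). Only the lines that attain the minimum somewhere contribute to roots; other lines are dominated. Here the surviving (envelope) indices are i = 3, i = 2, i = 1, i = 0.
Intersections between consecutive envelope lines give the roots: for adjacent envelope indices i < j the intersection is x = (a_i − a_j) / (j − i). Reading off the sorted break points: {-4, -1, 1}.
Verification: at each break x_0, at least two indices attain the minimum of min_i(a_i + i · x_0).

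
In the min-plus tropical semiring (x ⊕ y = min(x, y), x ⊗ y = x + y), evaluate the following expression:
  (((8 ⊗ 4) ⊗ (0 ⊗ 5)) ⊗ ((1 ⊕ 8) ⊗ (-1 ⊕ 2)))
(((8 ⊗ 4) ⊗ (0 ⊗ 5)) ⊗ ((1 ⊕ 8) ⊗ (-1 ⊕ 2))) = 17

Expand innermost to outermost. Recall ⊕ takes the minimum of its arguments and ⊗ takes their sum. Working out the expression (((8 ⊗ 4) ⊗ (0 ⊗ 5)) ⊗ ((1 ⊕ 8) ⊗ (-1 ⊕ 2))) gives 17.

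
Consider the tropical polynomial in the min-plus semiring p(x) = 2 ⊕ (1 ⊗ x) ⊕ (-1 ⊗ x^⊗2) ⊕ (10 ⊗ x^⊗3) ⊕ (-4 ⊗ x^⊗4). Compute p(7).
p(7) = 2

A tropical monomial a ⊗ x^⊗i evaluates to a + i · x. Evaluating each term at x = 7:
  Term 0 contributes 2 + 0 · 7 = 2
  Term 1 contributes 1 + 1 · 7 = 8
  Term 2 contributes -1 + 2 · 7 = 13
  Term 3 contributes 10 + 3 · 7 = 31
  Term 4 contributes -4 + 4 · 7 = 24
p(7) = ⊕ of these = min[2, 8, 13, 31, 24] = 2.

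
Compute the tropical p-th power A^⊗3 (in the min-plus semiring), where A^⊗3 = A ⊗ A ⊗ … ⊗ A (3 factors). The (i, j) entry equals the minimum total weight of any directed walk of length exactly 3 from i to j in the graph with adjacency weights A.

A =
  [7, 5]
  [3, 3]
A^⊗3 =
  [11, 11]
  [9, 9]

Each entry (A^⊗3)_ij equals the minimum over all length-3 walks i = v_0 → v_1 → … → v_3 = j of Σ_t A[v_t][v_{t+1}]. For example, for (i, j) = (0, 1) we minimise over 4 possible intermediate vertex sequences; the minimum is 11, attained along the walk 0 → 1 → 1 → 1.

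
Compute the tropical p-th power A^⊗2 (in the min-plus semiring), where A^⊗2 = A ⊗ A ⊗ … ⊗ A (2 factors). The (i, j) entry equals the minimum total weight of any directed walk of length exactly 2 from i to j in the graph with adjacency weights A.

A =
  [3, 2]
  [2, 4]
A^⊗2 =
  [4, 5]
  [5, 4]

Each entry (A^⊗2)_ij equals the minimum over all length-2 walks i = v_0 → v_1 → … → v_2 = j of Σ_t A[v_t][v_{t+1}]. For example, for (i, j) = (0, 1) we minimise over 2 possible intermediate vertex sequences; the minimum is 5, attained along the walk 0 → 0 → 1.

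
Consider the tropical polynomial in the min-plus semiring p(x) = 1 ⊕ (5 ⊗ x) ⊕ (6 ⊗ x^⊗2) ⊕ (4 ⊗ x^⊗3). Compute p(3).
p(3) = 1

A tropical monomial a ⊗ x^⊗i evaluates to a + i · x. Evaluating each term at x = 3:
  Term 0 contributes 1 + 0 · 3 = 1
  Term 1 contributes 5 + 1 · 3 = 8
  Term 2 contributes 6 + 2 · 3 = 12
  Term 3 contributes 4 + 3 · 3 = 13
p(3) = ⊕ of these = min[1, 8, 12, 13] = 1.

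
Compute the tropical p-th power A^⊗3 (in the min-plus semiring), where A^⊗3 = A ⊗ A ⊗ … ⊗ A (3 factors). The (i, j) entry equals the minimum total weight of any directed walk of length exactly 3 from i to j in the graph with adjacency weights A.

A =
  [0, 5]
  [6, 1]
A^⊗3 =
  [0, 5]
  [6, 3]

Each entry (A^⊗3)_ij equals the minimum over all length-3 walks i = v_0 → v_1 → … → v_3 = j of Σ_t A[v_t][v_{t+1}]. For example, for (i, j) = (0, 1) we minimise over 4 possible intermediate vertex sequences; the minimum is 5, attained along the walk 0 → 0 → 0 → 1.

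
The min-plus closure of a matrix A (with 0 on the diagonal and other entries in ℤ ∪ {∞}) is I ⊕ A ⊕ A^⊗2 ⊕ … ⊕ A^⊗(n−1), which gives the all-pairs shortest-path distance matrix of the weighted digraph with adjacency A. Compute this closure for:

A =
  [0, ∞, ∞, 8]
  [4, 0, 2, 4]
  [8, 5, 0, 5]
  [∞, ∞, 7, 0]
Closure =
  [0, 20, 15, 8]
  [4, 0, 2, 4]
  [8, 5, 0, 5]
  [15, 12, 7, 0]

This is the Floyd-Warshall all-pairs shortest-path computation. For each intermediate vertex k = 0, 1, …, 3, update dist[i][j] ← min(dist[i][j], dist[i][k] + dist[k][j]). The final matrix gives, for each (i, j), the minimum total weight of any directed path from i to j (possibly empty when i = j).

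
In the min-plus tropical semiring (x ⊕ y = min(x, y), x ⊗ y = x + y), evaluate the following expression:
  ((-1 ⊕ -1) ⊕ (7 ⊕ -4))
((-1 ⊕ -1) ⊕ (7 ⊕ -4)) = -4

Expand innermost to outermost. Recall ⊕ takes the minimum of its arguments and ⊗ takes their sum. Working out the expression ((-1 ⊕ -1) ⊕ (7 ⊕ -4)) gives -4.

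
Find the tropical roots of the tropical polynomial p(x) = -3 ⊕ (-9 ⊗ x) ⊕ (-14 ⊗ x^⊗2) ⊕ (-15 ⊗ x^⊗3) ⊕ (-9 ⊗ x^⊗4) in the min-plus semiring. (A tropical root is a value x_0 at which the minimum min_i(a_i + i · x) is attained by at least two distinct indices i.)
Roots: {-6, 1, 5, 6}

Each tropical root is a break point of the lower envelope of the lines y = a_i + i · x (there are 5 lines, with slopes 0, 1, ..., 4). Only the lines that attain the minimum somewhere contribute to roots; other lines are dominated. Here the surviving (envelope) indices are i = 4, i = 3, i = 2, i = 1, i = 0.
Intersections between consecutive envelope lines give the roots: for adjacent envelope indices i < j the intersection is x = (a_i − a_j) / (j − i). Reading off the sorted break points: {-6, 1, 5, 6}.
Verification: at each break x_0, at least two indices attain the minimum of min_i(a_i + i · x_0).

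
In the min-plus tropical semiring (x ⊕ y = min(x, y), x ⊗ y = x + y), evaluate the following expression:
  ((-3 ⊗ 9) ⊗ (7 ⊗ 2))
((-3 ⊗ 9) ⊗ (7 ⊗ 2)) = 15

Expand innermost to outermost. Recall ⊕ takes the minimum of its arguments and ⊗ takes their sum. Working out the expression ((-3 ⊗ 9) ⊗ (7 ⊗ 2)) gives 15.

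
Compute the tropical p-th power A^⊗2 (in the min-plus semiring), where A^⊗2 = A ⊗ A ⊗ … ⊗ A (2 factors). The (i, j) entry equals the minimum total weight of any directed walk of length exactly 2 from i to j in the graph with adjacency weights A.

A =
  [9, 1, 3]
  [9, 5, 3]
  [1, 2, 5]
A^⊗2 =
  [4, 5, 4]
  [4, 5, 8]
  [6, 2, 4]

Each entry (A^⊗2)_ij equals the minimum over all length-2 walks i = v_0 → v_1 → … → v_2 = j of Σ_t A[v_t][v_{t+1}]. For example, for (i, j) = (0, 2) we minimise over 3 possible intermediate vertex sequences; the minimum is 4, attained along the walk 0 → 1 → 2.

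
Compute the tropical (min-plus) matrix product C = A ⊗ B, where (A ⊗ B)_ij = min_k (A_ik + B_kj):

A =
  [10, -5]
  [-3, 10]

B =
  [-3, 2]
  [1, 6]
A ⊗ B =
  [-4, 1]
  [-6, -1]

Apply the min-plus product entry-by-entry:
  C[0][0] = min over k of (A[0][0] + B[0][0] = 10 + -3 = 7, A[0][1] + B[1][0] = -5 + 1 = -4) = -4 (attained at k = 1)
  C[0][1] = min over k of (A[0][0] + B[0][1] = 10 + 2 = 12, A[0][1] + B[1][1] = -5 + 6 = 1) = 1 (attained at k = 1)
  C[1][0] = min over k of (A[1][0] + B[0][0] = -3 + -3 = -6, A[1][1] + B[1][0] = 10 + 1 = 11) = -6 (attained at k = 0)
  C[1][1] = min over k of (A[1][0] + B[0][1] = -3 + 2 = -1, A[1][1] + B[1][1] = 10 + 6 = 16) = -1 (attained at k = 0)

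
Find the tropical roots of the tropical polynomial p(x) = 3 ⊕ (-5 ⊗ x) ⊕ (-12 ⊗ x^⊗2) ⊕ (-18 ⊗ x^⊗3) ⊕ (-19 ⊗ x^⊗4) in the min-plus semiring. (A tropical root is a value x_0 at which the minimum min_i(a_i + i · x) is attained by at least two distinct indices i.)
Roots: {1, 6, 7, 8}

Each tropical root is a break point of the lower envelope of the lines y = a_i + i · x (there are 5 lines, with slopes 0, 1, ..., 4). Only the lines that attain the minimum somewhere contribute to roots; other lines are dominated. Here the surviving (envelope) indices are i = 4, i = 3, i = 2, i = 1, i = 0.
Intersections between consecutive envelope lines give the roots: for adjacent envelope indices i < j the intersection is x = (a_i − a_j) / (j − i). Reading off the sorted break points: {1, 6, 7, 8}.
Verification: at each break x_0, at least two indices attain the minimum of min_i(a_i + i · x_0).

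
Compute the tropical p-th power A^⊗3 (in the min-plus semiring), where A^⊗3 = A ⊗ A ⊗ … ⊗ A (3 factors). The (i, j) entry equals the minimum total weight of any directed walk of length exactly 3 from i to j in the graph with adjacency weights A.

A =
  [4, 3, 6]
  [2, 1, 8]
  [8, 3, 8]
A^⊗3 =
  [6, 5, 11]
  [4, 3, 9]
  [6, 5, 11]

Each entry (A^⊗3)_ij equals the minimum over all length-3 walks i = v_0 → v_1 → … → v_3 = j of Σ_t A[v_t][v_{t+1}]. For example, for (i, j) = (0, 2) we minimise over 9 possible intermediate vertex sequences; the minimum is 11, attained along the walk 0 → 1 → 0 → 2.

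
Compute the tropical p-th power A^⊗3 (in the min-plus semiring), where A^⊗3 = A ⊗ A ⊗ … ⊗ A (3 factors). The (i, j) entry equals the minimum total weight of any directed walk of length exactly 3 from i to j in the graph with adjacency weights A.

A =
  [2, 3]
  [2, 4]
A^⊗3 =
  [6, 7]
  [6, 7]

Each entry (A^⊗3)_ij equals the minimum over all length-3 walks i = v_0 → v_1 → … → v_3 = j of Σ_t A[v_t][v_{t+1}]. For example, for (i, j) = (0, 1) we minimise over 4 possible intermediate vertex sequences; the minimum is 7, attained along the walk 0 → 0 → 0 → 1.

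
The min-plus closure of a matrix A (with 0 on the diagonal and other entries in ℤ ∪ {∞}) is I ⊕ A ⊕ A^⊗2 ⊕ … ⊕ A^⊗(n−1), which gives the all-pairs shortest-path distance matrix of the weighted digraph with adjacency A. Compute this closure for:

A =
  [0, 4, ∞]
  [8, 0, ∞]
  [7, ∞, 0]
Closure =
  [0, 4, ∞]
  [8, 0, ∞]
  [7, 11, 0]

This is the Floyd-Warshall all-pairs shortest-path computation. For each intermediate vertex k = 0, 1, …, 2, update dist[i][j] ← min(dist[i][j], dist[i][k] + dist[k][j]). The final matrix gives, for each (i, j), the minimum total weight of any directed path from i to j (possibly empty when i = j).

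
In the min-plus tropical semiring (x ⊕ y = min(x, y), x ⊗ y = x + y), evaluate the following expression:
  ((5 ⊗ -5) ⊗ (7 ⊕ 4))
((5 ⊗ -5) ⊗ (7 ⊕ 4)) = 4

Expand innermost to outermost. Recall ⊕ takes the minimum of its arguments and ⊗ takes their sum. Working out the expression ((5 ⊗ -5) ⊗ (7 ⊕ 4)) gives 4.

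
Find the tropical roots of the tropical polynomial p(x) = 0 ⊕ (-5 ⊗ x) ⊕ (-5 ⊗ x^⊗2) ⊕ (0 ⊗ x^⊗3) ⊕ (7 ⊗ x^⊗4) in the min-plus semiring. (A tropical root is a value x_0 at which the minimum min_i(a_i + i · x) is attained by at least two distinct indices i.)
Roots: {-7, -5, 0, 5}

Each tropical root is a break point of the lower envelope of the lines y = a_i + i · x (there are 5 lines, with slopes 0, 1, ..., 4). Only the lines that attain the minimum somewhere contribute to roots; other lines are dominated. Here the surviving (envelope) indices are i = 4, i = 3, i = 2, i = 1, i = 0.
Intersections between consecutive envelope lines give the roots: for adjacent envelope indices i < j the intersection is x = (a_i − a_j) / (j − i). Reading off the sorted break points: {-7, -5, 0, 5}.
Verification: at each break x_0, at least two indices attain the minimum of min_i(a_i + i · x_0).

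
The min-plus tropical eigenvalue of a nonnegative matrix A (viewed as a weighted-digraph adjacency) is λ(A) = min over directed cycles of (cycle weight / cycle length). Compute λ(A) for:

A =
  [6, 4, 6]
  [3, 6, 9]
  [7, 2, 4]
λ(A) = 7/2

Enumerate directed cycles and compute their means (weight / length). Sample:
  cycle 0 → 0: weight = 6, length = 1, mean = 6/1 ≈ 6.000
  cycle 1 → 1: weight = 6, length = 1, mean = 6/1 ≈ 6.000
  cycle 2 → 2: weight = 4, length = 1, mean = 4/1 ≈ 4.000
  cycle 0 → 1 → 0: weight = 7, length = 2, mean = 7/2 ≈ 3.500
  cycle 0 → 2 → 0: weight = 13, length = 2, mean = 13/2 ≈ 6.500
  cycle 1 → 0 → 1: weight = 7, length = 2, mean = 7/2 ≈ 3.500
Minimum mean = 3.500, attained e.g. along the cycle 0 → 1 → 0 with weight 7 and length 2. So λ(A) = 7/2 = 7/2.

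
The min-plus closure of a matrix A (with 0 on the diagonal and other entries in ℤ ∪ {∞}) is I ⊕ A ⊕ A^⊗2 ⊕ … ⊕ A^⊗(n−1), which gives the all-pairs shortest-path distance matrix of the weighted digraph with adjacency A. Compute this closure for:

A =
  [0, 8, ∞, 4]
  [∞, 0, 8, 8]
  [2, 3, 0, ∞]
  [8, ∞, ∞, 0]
Closure =
  [0, 8, 16, 4]
  [10, 0, 8, 8]
  [2, 3, 0, 6]
  [8, 16, 24, 0]

This is the Floyd-Warshall all-pairs shortest-path computation. For each intermediate vertex k = 0, 1, …, 3, update dist[i][j] ← min(dist[i][j], dist[i][k] + dist[k][j]). The final matrix gives, for each (i, j), the minimum total weight of any directed path from i to j (possibly empty when i = j).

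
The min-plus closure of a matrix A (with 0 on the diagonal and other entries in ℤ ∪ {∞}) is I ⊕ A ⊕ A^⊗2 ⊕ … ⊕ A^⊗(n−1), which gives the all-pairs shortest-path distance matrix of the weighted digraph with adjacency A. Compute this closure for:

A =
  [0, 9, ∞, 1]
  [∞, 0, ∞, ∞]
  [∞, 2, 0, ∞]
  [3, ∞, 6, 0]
Closure =
  [0, 9, 7, 1]
  [∞, 0, ∞, ∞]
  [∞, 2, 0, ∞]
  [3, 8, 6, 0]

This is the Floyd-Warshall all-pairs shortest-path computation. For each intermediate vertex k = 0, 1, …, 3, update dist[i][j] ← min(dist[i][j], dist[i][k] + dist[k][j]). The final matrix gives, for each (i, j), the minimum total weight of any directed path from i to j (possibly empty when i = j).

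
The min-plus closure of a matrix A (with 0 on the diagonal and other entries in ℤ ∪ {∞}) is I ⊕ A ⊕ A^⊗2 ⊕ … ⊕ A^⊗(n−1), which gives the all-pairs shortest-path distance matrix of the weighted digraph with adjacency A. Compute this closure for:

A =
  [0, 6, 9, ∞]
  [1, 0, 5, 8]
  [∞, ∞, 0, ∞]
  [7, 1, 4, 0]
Closure =
  [0, 6, 9, 14]
  [1, 0, 5, 8]
  [∞, ∞, 0, ∞]
  [2, 1, 4, 0]

This is the Floyd-Warshall all-pairs shortest-path computation. For each intermediate vertex k = 0, 1, …, 3, update dist[i][j] ← min(dist[i][j], dist[i][k] + dist[k][j]). The final matrix gives, for each (i, j), the minimum total weight of any directed path from i to j (possibly empty when i = j).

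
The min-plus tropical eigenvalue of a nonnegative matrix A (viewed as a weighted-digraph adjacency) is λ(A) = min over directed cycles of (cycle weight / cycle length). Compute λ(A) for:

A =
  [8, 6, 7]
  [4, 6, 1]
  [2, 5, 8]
λ(A) = 3

Enumerate directed cycles and compute their means (weight / length). Sample:
  cycle 0 → 0: weight = 8, length = 1, mean = 8/1 ≈ 8.000
  cycle 1 → 1: weight = 6, length = 1, mean = 6/1 ≈ 6.000
  cycle 2 → 2: weight = 8, length = 1, mean = 8/1 ≈ 8.000
  cycle 0 → 1 → 0: weight = 10, length = 2, mean = 10/2 ≈ 5.000
  cycle 0 → 2 → 0: weight = 9, length = 2, mean = 9/2 ≈ 4.500
  cycle 1 → 0 → 1: weight = 10, length = 2, mean = 10/2 ≈ 5.000
Minimum mean = 3.000, attained e.g. along the cycle 1 → 2 → 1 with weight 6 and length 2. So λ(A) = 6/2 = 3.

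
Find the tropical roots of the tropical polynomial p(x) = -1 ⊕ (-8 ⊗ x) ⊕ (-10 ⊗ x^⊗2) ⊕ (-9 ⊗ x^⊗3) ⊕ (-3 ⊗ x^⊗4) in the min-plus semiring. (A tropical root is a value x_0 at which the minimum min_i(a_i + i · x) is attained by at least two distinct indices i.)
Roots: {-6, -1, 2, 7}

Each tropical root is a break point of the lower envelope of the lines y = a_i + i · x (there are 5 lines, with slopes 0, 1, ..., 4). Only the lines that attain the minimum somewhere contribute to roots; other lines are dominated. Here the surviving (envelope) indices are i = 4, i = 3, i = 2, i = 1, i = 0.
Intersections between consecutive envelope lines give the roots: for adjacent envelope indices i < j the intersection is x = (a_i − a_j) / (j − i). Reading off the sorted break points: {-6, -1, 2, 7}.
Verification: at each break x_0, at least two indices attain the minimum of min_i(a_i + i · x_0).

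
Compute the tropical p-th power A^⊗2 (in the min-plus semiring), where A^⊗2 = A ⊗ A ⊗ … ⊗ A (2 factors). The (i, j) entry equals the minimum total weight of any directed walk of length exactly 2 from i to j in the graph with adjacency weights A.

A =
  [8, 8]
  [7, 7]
A^⊗2 =
  [15, 15]
  [14, 14]

Each entry (A^⊗2)_ij equals the minimum over all length-2 walks i = v_0 → v_1 → … → v_2 = j of Σ_t A[v_t][v_{t+1}]. For example, for (i, j) = (0, 1) we minimise over 2 possible intermediate vertex sequences; the minimum is 15, attained along the walk 0 → 1 → 1.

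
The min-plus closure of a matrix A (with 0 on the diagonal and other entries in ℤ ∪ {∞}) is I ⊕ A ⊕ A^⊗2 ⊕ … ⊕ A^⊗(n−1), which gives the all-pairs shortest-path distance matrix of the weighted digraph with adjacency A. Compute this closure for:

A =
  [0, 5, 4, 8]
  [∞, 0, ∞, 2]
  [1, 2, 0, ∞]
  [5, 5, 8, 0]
Closure =
  [0, 5, 4, 7]
  [7, 0, 10, 2]
  [1, 2, 0, 4]
  [5, 5, 8, 0]

This is the Floyd-Warshall all-pairs shortest-path computation. For each intermediate vertex k = 0, 1, …, 3, update dist[i][j] ← min(dist[i][j], dist[i][k] + dist[k][j]). The final matrix gives, for each (i, j), the minimum total weight of any directed path from i to j (possibly empty when i = j).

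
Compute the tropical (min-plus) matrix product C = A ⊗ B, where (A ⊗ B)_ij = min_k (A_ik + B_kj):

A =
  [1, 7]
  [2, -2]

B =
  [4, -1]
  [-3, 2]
A ⊗ B =
  [4, 0]
  [-5, 0]

Apply the min-plus product entry-by-entry:
  C[0][0] = min over k of (A[0][0] + B[0][0] = 1 + 4 = 5, A[0][1] + B[1][0] = 7 + -3 = 4) = 4 (attained at k = 1)
  C[0][1] = min over k of (A[0][0] + B[0][1] = 1 + -1 = 0, A[0][1] + B[1][1] = 7 + 2 = 9) = 0 (attained at k = 0)
  C[1][0] = min over k of (A[1][0] + B[0][0] = 2 + 4 = 6, A[1][1] + B[1][0] = -2 + -3 = -5) = -5 (attained at k = 1)
  C[1][1] = min over k of (A[1][0] + B[0][1] = 2 + -1 = 1, A[1][1] + B[1][1] = -2 + 2 = 0) = 0 (attained at k = 1)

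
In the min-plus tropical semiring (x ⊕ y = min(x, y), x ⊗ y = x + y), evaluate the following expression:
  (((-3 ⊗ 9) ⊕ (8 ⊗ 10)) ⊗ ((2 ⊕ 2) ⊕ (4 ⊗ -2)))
(((-3 ⊗ 9) ⊕ (8 ⊗ 10)) ⊗ ((2 ⊕ 2) ⊕ (4 ⊗ -2))) = 8

Expand innermost to outermost. Recall ⊕ takes the minimum of its arguments and ⊗ takes their sum. Working out the expression (((-3 ⊗ 9) ⊕ (8 ⊗ 10)) ⊗ ((2 ⊕ 2) ⊕ (4 ⊗ -2))) gives 8.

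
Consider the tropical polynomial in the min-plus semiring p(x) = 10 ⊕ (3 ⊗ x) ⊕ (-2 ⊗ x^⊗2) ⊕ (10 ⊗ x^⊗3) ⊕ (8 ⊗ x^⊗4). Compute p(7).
p(7) = 10

A tropical monomial a ⊗ x^⊗i evaluates to a + i · x. Evaluating each term at x = 7:
  Term 0 contributes 10 + 0 · 7 = 10
  Term 1 contributes 3 + 1 · 7 = 10
  Term 2 contributes -2 + 2 · 7 = 12
  Term 3 contributes 10 + 3 · 7 = 31
  Term 4 contributes 8 + 4 · 7 = 36
p(7) = ⊕ of these = min[10, 10, 12, 31, 36] = 10.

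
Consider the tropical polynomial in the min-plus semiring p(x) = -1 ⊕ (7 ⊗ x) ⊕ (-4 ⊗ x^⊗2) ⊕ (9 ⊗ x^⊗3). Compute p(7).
p(7) = -1

A tropical monomial a ⊗ x^⊗i evaluates to a + i · x. Evaluating each term at x = 7:
  Term 0 contributes -1 + 0 · 7 = -1
  Term 1 contributes 7 + 1 · 7 = 14
  Term 2 contributes -4 + 2 · 7 = 10
  Term 3 contributes 9 + 3 · 7 = 30
p(7) = ⊕ of these = min[-1, 14, 10, 30] = -1.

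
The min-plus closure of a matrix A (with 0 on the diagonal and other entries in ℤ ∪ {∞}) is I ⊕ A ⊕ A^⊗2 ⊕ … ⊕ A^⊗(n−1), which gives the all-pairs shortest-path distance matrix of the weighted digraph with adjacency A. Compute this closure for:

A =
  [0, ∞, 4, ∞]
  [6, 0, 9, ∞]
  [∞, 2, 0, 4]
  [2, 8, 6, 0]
Closure =
  [0, 6, 4, 8]
  [6, 0, 9, 13]
  [6, 2, 0, 4]
  [2, 8, 6, 0]

This is the Floyd-Warshall all-pairs shortest-path computation. For each intermediate vertex k = 0, 1, …, 3, update dist[i][j] ← min(dist[i][j], dist[i][k] + dist[k][j]). The final matrix gives, for each (i, j), the minimum total weight of any directed path from i to j (possibly empty when i = j).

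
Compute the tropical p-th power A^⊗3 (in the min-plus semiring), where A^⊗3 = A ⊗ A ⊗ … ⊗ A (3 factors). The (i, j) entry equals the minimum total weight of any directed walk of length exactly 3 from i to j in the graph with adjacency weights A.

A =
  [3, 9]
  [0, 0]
A^⊗3 =
  [9, 9]
  [0, 0]

Each entry (A^⊗3)_ij equals the minimum over all length-3 walks i = v_0 → v_1 → … → v_3 = j of Σ_t A[v_t][v_{t+1}]. For example, for (i, j) = (0, 1) we minimise over 4 possible intermediate vertex sequences; the minimum is 9, attained along the walk 0 → 1 → 1 → 1.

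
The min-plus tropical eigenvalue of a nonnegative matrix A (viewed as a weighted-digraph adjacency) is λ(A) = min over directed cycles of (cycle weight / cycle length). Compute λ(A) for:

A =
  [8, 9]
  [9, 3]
λ(A) = 3

Enumerate directed cycles and compute their means (weight / length). Sample:
  cycle 0 → 0: weight = 8, length = 1, mean = 8/1 ≈ 8.000
  cycle 1 → 1: weight = 3, length = 1, mean = 3/1 ≈ 3.000
  cycle 0 → 1 → 0: weight = 18, length = 2, mean = 18/2 ≈ 9.000
  cycle 1 → 0 → 1: weight = 18, length = 2, mean = 18/2 ≈ 9.000
Minimum mean = 3.000, attained e.g. along the cycle 1 → 1 with weight 3 and length 1. So λ(A) = 3/1 = 3.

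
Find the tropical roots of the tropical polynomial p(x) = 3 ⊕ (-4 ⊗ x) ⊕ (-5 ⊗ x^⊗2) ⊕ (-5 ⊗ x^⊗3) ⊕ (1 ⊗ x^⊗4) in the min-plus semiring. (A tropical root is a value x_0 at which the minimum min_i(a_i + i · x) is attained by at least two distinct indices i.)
Roots: {-6, 0, 1, 7}

Each tropical root is a break point of the lower envelope of the lines y = a_i + i · x (there are 5 lines, with slopes 0, 1, ..., 4). Only the lines that attain the minimum somewhere contribute to roots; other lines are dominated. Here the surviving (envelope) indices are i = 4, i = 3, i = 2, i = 1, i = 0.
Intersections between consecutive envelope lines give the roots: for adjacent envelope indices i < j the intersection is x = (a_i − a_j) / (j − i). Reading off the sorted break points: {-6, 0, 1, 7}.
Verification: at each break x_0, at least two indices attain the minimum of min_i(a_i + i · x_0).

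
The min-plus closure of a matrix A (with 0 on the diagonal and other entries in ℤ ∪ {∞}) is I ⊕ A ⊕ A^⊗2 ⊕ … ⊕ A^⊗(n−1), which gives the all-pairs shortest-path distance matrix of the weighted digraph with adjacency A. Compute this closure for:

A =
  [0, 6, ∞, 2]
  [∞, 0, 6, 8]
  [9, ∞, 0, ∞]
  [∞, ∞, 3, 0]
Closure =
  [0, 6, 5, 2]
  [15, 0, 6, 8]
  [9, 15, 0, 11]
  [12, 18, 3, 0]

This is the Floyd-Warshall all-pairs shortest-path computation. For each intermediate vertex k = 0, 1, …, 3, update dist[i][j] ← min(dist[i][j], dist[i][k] + dist[k][j]). The final matrix gives, for each (i, j), the minimum total weight of any directed path from i to j (possibly empty when i = j).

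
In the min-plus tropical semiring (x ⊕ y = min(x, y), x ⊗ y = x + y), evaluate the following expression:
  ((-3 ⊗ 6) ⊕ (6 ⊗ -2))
((-3 ⊗ 6) ⊕ (6 ⊗ -2)) = 3

Expand innermost to outermost. Recall ⊕ takes the minimum of its arguments and ⊗ takes their sum. Working out the expression ((-3 ⊗ 6) ⊕ (6 ⊗ -2)) gives 3.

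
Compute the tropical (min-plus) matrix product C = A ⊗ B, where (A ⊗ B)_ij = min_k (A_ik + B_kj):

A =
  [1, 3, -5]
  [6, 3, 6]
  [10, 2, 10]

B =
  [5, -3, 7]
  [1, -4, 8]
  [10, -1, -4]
A ⊗ B =
  [4, -6, -9]
  [4, -1, 2]
  [3, -2, 6]

Apply the min-plus product entry-by-entry:
  C[0][0] = min over k of (A[0][0] + B[0][0] = 1 + 5 = 6, A[0][1] + B[1][0] = 3 + 1 = 4, A[0][2] + B[2][0] = -5 + 10 = 5) = 4 (attained at k = 1)
  C[0][1] = min over k of (A[0][0] + B[0][1] = 1 + -3 = -2, A[0][1] + B[1][1] = 3 + -4 = -1, A[0][2] + B[2][1] = -5 + -1 = -6) = -6 (attained at k = 2)
  C[0][2] = min over k of (A[0][0] + B[0][2] = 1 + 7 = 8, A[0][1] + B[1][2] = 3 + 8 = 11, A[0][2] + B[2][2] = -5 + -4 = -9) = -9 (attained at k = 2)
  C[1][0] = min over k of (A[1][0] + B[0][0] = 6 + 5 = 11, A[1][1] + B[1][0] = 3 + 1 = 4, A[1][2] + B[2][0] = 6 + 10 = 16) = 4 (attained at k = 1)
  C[1][1] = min over k of (A[1][0] + B[0][1] = 6 + -3 = 3, A[1][1] + B[1][1] = 3 + -4 = -1, A[1][2] + B[2][1] = 6 + -1 = 5) = -1 (attained at k = 1)
  C[1][2] = min over k of (A[1][0] + B[0][2] = 6 + 7 = 13, A[1][1] + B[1][2] = 3 + 8 = 11, A[1][2] + B[2][2] = 6 + -4 = 2) = 2 (attained at k = 2)
  C[2][0] = min over k of (A[2][0] + B[0][0] = 10 + 5 = 15, A[2][1] + B[1][0] = 2 + 1 = 3, A[2][2] + B[2][0] = 10 + 10 = 20) = 3 (attained at k = 1)
  C[2][1] = min over k of (A[2][0] + B[0][1] = 10 + -3 = 7, A[2][1] + B[1][1] = 2 + -4 = -2, A[2][2] + B[2][1] = 10 + -1 = 9) = -2 (attained at k = 1)
  C[2][2] = min over k of (A[2][0] + B[0][2] = 10 + 7 = 17, A[2][1] + B[1][2] = 2 + 8 = 10, A[2][2] + B[2][2] = 10 + -4 = 6) = 6 (attained at k = 2)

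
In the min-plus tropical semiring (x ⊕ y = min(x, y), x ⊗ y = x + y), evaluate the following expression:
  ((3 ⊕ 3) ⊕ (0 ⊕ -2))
((3 ⊕ 3) ⊕ (0 ⊕ -2)) = -2

Expand innermost to outermost. Recall ⊕ takes the minimum of its arguments and ⊗ takes their sum. Working out the expression ((3 ⊕ 3) ⊕ (0 ⊕ -2)) gives -2.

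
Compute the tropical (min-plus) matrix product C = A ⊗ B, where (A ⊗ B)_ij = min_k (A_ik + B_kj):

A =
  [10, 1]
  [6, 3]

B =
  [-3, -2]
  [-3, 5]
A ⊗ B =
  [-2, 6]
  [0, 4]

Apply the min-plus product entry-by-entry:
  C[0][0] = min over k of (A[0][0] + B[0][0] = 10 + -3 = 7, A[0][1] + B[1][0] = 1 + -3 = -2) = -2 (attained at k = 1)
  C[0][1] = min over k of (A[0][0] + B[0][1] = 10 + -2 = 8, A[0][1] + B[1][1] = 1 + 5 = 6) = 6 (attained at k = 1)
  C[1][0] = min over k of (A[1][0] + B[0][0] = 6 + -3 = 3, A[1][1] + B[1][0] = 3 + -3 = 0) = 0 (attained at k = 1)
  C[1][1] = min over k of (A[1][0] + B[0][1] = 6 + -2 = 4, A[1][1] + B[1][1] = 3 + 5 = 8) = 4 (attained at k = 0)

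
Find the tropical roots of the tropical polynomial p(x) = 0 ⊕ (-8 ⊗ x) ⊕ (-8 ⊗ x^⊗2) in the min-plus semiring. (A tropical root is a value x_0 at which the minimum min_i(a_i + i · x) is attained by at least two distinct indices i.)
Roots: {0, 8}

Each tropical root is a break point of the lower envelope of the lines y = a_i + i · x (there are 3 lines, with slopes 0, 1, ..., 2). Only the lines that attain the minimum somewhere contribute to roots; other lines are dominated. Here the surviving (envelope) indices are i = 2, i = 1, i = 0.
Intersections between consecutive envelope lines give the roots: for adjacent envelope indices i < j the intersection is x = (a_i − a_j) / (j − i). Reading off the sorted break points: {0, 8}.
Verification: at each break x_0, at least two indices attain the minimum of min_i(a_i + i · x_0).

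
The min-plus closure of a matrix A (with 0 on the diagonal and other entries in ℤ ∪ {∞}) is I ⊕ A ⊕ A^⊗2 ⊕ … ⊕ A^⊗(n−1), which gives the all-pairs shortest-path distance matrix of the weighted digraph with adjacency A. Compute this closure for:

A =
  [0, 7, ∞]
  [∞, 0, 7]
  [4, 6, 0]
Closure =
  [0, 7, 14]
  [11, 0, 7]
  [4, 6, 0]

This is the Floyd-Warshall all-pairs shortest-path computation. For each intermediate vertex k = 0, 1, …, 2, update dist[i][j] ← min(dist[i][j], dist[i][k] + dist[k][j]). The final matrix gives, for each (i, j), the minimum total weight of any directed path from i to j (possibly empty when i = j).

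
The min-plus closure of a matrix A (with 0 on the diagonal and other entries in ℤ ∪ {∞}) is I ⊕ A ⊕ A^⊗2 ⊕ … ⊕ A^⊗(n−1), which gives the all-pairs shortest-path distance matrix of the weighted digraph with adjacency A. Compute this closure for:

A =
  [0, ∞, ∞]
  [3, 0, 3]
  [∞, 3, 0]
Closure =
  [0, ∞, ∞]
  [3, 0, 3]
  [6, 3, 0]

This is the Floyd-Warshall all-pairs shortest-path computation. For each intermediate vertex k = 0, 1, …, 2, update dist[i][j] ← min(dist[i][j], dist[i][k] + dist[k][j]). The final matrix gives, for each (i, j), the minimum total weight of any directed path from i to j (possibly empty when i = j).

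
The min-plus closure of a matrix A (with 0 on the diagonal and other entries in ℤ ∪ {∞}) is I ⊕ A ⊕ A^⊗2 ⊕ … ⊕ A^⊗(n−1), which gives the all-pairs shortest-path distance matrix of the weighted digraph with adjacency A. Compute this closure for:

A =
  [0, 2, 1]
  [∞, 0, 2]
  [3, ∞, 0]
Closure =
  [0, 2, 1]
  [5, 0, 2]
  [3, 5, 0]

This is the Floyd-Warshall all-pairs shortest-path computation. For each intermediate vertex k = 0, 1, …, 2, update dist[i][j] ← min(dist[i][j], dist[i][k] + dist[k][j]). The final matrix gives, for each (i, j), the minimum total weight of any directed path from i to j (possibly empty when i = j).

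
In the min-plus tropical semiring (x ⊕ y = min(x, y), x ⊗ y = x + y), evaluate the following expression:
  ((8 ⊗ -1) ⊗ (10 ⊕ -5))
((8 ⊗ -1) ⊗ (10 ⊕ -5)) = 2

Expand innermost to outermost. Recall ⊕ takes the minimum of its arguments and ⊗ takes their sum. Working out the expression ((8 ⊗ -1) ⊗ (10 ⊕ -5)) gives 2.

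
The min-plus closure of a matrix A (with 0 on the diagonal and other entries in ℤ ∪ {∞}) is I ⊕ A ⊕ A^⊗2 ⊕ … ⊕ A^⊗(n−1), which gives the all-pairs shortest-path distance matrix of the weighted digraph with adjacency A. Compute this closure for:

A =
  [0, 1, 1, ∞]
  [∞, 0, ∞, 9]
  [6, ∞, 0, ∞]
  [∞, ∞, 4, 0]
Closure =
  [0, 1, 1, 10]
  [19, 0, 13, 9]
  [6, 7, 0, 16]
  [10, 11, 4, 0]

This is the Floyd-Warshall all-pairs shortest-path computation. For each intermediate vertex k = 0, 1, …, 3, update dist[i][j] ← min(dist[i][j], dist[i][k] + dist[k][j]). The final matrix gives, for each (i, j), the minimum total weight of any directed path from i to j (possibly empty when i = j).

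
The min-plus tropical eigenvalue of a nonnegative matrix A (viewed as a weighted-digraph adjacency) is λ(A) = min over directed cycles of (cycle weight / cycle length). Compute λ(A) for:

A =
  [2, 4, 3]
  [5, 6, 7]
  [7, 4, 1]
λ(A) = 1

Enumerate directed cycles and compute their means (weight / length). Sample:
  cycle 0 → 0: weight = 2, length = 1, mean = 2/1 ≈ 2.000
  cycle 1 → 1: weight = 6, length = 1, mean = 6/1 ≈ 6.000
  cycle 2 → 2: weight = 1, length = 1, mean = 1/1 ≈ 1.000
  cycle 0 → 1 → 0: weight = 9, length = 2, mean = 9/2 ≈ 4.500
  cycle 0 → 2 → 0: weight = 10, length = 2, mean = 10/2 ≈ 5.000
  cycle 1 → 0 → 1: weight = 9, length = 2, mean = 9/2 ≈ 4.500
Minimum mean = 1.000, attained e.g. along the cycle 2 → 2 with weight 1 and length 1. So λ(A) = 1/1 = 1.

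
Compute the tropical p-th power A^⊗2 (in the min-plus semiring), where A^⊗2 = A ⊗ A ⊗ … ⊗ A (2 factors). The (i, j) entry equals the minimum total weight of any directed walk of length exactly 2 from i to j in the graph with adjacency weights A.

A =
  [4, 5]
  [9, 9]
A^⊗2 =
  [8, 9]
  [13, 14]

Each entry (A^⊗2)_ij equals the minimum over all length-2 walks i = v_0 → v_1 → … → v_2 = j of Σ_t A[v_t][v_{t+1}]. For example, for (i, j) = (0, 1) we minimise over 2 possible intermediate vertex sequences; the minimum is 9, attained along the walk 0 → 0 → 1.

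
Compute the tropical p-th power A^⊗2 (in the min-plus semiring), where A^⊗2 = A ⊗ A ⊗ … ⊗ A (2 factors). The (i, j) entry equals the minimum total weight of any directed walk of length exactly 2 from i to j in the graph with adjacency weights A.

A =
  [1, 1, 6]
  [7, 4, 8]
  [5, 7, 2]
A^⊗2 =
  [2, 2, 7]
  [8, 8, 10]
  [6, 6, 4]

Each entry (A^⊗2)_ij equals the minimum over all length-2 walks i = v_0 → v_1 → … → v_2 = j of Σ_t A[v_t][v_{t+1}]. For example, for (i, j) = (0, 2) we minimise over 3 possible intermediate vertex sequences; the minimum is 7, attained along the walk 0 → 0 → 2.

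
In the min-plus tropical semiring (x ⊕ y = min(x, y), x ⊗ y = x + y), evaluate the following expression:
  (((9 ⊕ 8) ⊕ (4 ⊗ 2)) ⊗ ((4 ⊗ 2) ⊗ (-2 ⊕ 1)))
(((9 ⊕ 8) ⊕ (4 ⊗ 2)) ⊗ ((4 ⊗ 2) ⊗ (-2 ⊕ 1))) = 10

Expand innermost to outermost. Recall ⊕ takes the minimum of its arguments and ⊗ takes their sum. Working out the expression (((9 ⊕ 8) ⊕ (4 ⊗ 2)) ⊗ ((4 ⊗ 2) ⊗ (-2 ⊕ 1))) gives 10.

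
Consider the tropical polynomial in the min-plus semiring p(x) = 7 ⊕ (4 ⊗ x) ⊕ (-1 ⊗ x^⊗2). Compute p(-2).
p(-2) = -5

A tropical monomial a ⊗ x^⊗i evaluates to a + i · x. Evaluating each term at x = -2:
  Term 0 contributes 7 + 0 · -2 = 7
  Term 1 contributes 4 + 1 · -2 = 2
  Term 2 contributes -1 + 2 · -2 = -5
p(-2) = ⊕ of these = min[7, 2, -5] = -5.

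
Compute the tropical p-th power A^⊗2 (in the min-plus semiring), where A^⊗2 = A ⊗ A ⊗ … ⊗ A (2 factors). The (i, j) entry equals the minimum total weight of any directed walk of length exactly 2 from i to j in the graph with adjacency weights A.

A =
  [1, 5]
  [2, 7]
A^⊗2 =
  [2, 6]
  [3, 7]

Each entry (A^⊗2)_ij equals the minimum over all length-2 walks i = v_0 → v_1 → … → v_2 = j of Σ_t A[v_t][v_{t+1}]. For example, for (i, j) = (0, 1) we minimise over 2 possible intermediate vertex sequences; the minimum is 6, attained along the walk 0 → 0 → 1.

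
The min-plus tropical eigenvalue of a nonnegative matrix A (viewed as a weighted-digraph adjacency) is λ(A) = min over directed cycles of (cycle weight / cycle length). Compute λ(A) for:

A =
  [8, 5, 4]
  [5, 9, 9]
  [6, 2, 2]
λ(A) = 2

Enumerate directed cycles and compute their means (weight / length). Sample:
  cycle 0 → 0: weight = 8, length = 1, mean = 8/1 ≈ 8.000
  cycle 1 → 1: weight = 9, length = 1, mean = 9/1 ≈ 9.000
  cycle 2 → 2: weight = 2, length = 1, mean = 2/1 ≈ 2.000
  cycle 0 → 1 → 0: weight = 10, length = 2, mean = 10/2 ≈ 5.000
  cycle 0 → 2 → 0: weight = 10, length = 2, mean = 10/2 ≈ 5.000
  cycle 1 → 0 → 1: weight = 10, length = 2, mean = 10/2 ≈ 5.000
Minimum mean = 2.000, attained e.g. along the cycle 2 → 2 with weight 2 and length 1. So λ(A) = 2/1 = 2.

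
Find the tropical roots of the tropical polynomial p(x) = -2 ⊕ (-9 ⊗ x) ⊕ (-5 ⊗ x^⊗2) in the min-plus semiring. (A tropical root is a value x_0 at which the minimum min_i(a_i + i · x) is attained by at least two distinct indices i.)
Roots: {-4, 7}

Each tropical root is a break point of the lower envelope of the lines y = a_i + i · x (there are 3 lines, with slopes 0, 1, ..., 2). Only the lines that attain the minimum somewhere contribute to roots; other lines are dominated. Here the surviving (envelope) indices are i = 2, i = 1, i = 0.
Intersections between consecutive envelope lines give the roots: for adjacent envelope indices i < j the intersection is x = (a_i − a_j) / (j − i). Reading off the sorted break points: {-4, 7}.
Verification: at each break x_0, at least two indices attain the minimum of min_i(a_i + i · x_0).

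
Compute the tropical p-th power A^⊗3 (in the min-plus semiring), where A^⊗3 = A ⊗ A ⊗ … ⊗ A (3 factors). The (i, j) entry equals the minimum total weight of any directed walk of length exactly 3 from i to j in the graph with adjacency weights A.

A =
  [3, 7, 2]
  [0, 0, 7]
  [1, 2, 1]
A^⊗3 =
  [4, 4, 4]
  [0, 0, 2]
  [2, 2, 3]

Each entry (A^⊗3)_ij equals the minimum over all length-3 walks i = v_0 → v_1 → … → v_3 = j of Σ_t A[v_t][v_{t+1}]. For example, for (i, j) = (0, 2) we minimise over 9 possible intermediate vertex sequences; the minimum is 4, attained along the walk 0 → 2 → 2 → 2.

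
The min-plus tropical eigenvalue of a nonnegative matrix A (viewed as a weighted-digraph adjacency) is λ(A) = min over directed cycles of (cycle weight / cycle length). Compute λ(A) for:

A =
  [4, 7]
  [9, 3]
λ(A) = 3

Enumerate directed cycles and compute their means (weight / length). Sample:
  cycle 0 → 0: weight = 4, length = 1, mean = 4/1 ≈ 4.000
  cycle 1 → 1: weight = 3, length = 1, mean = 3/1 ≈ 3.000
  cycle 0 → 1 → 0: weight = 16, length = 2, mean = 16/2 ≈ 8.000
  cycle 1 → 0 → 1: weight = 16, length = 2, mean = 16/2 ≈ 8.000
Minimum mean = 3.000, attained e.g. along the cycle 1 → 1 with weight 3 and length 1. So λ(A) = 3/1 = 3.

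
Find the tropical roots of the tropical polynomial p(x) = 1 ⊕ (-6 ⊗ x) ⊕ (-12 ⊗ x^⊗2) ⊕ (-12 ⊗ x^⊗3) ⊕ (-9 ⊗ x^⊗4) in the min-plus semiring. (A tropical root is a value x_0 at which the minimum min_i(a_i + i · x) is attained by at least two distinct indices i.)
Roots: {-3, 0, 6, 7}

Each tropical root is a break point of the lower envelope of the lines y = a_i + i · x (there are 5 lines, with slopes 0, 1, ..., 4). Only the lines that attain the minimum somewhere contribute to roots; other lines are dominated. Here the surviving (envelope) indices are i = 4, i = 3, i = 2, i = 1, i = 0.
Intersections between consecutive envelope lines give the roots: for adjacent envelope indices i < j the intersection is x = (a_i − a_j) / (j − i). Reading off the sorted break points: {-3, 0, 6, 7}.
Verification: at each break x_0, at least two indices attain the minimum of min_i(a_i + i · x_0).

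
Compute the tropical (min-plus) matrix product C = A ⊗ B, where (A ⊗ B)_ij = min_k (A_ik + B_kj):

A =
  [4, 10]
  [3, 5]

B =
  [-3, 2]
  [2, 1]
A ⊗ B =
  [1, 6]
  [0, 5]

Apply the min-plus product entry-by-entry:
  C[0][0] = min over k of (A[0][0] + B[0][0] = 4 + -3 = 1, A[0][1] + B[1][0] = 10 + 2 = 12) = 1 (attained at k = 0)
  C[0][1] = min over k of (A[0][0] + B[0][1] = 4 + 2 = 6, A[0][1] + B[1][1] = 10 + 1 = 11) = 6 (attained at k = 0)
  C[1][0] = min over k of (A[1][0] + B[0][0] = 3 + -3 = 0, A[1][1] + B[1][0] = 5 + 2 = 7) = 0 (attained at k = 0)
  C[1][1] = min over k of (A[1][0] + B[0][1] = 3 + 2 = 5, A[1][1] + B[1][1] = 5 + 1 = 6) = 5 (attained at k = 0)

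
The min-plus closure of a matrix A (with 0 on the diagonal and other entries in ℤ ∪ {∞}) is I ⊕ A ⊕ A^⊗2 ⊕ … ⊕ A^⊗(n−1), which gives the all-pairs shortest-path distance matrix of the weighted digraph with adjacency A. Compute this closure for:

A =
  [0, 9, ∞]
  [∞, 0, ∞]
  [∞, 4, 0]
Closure =
  [0, 9, ∞]
  [∞, 0, ∞]
  [∞, 4, 0]

This is the Floyd-Warshall all-pairs shortest-path computation. For each intermediate vertex k = 0, 1, …, 2, update dist[i][j] ← min(dist[i][j], dist[i][k] + dist[k][j]). The final matrix gives, for each (i, j), the minimum total weight of any directed path from i to j (possibly empty when i = j).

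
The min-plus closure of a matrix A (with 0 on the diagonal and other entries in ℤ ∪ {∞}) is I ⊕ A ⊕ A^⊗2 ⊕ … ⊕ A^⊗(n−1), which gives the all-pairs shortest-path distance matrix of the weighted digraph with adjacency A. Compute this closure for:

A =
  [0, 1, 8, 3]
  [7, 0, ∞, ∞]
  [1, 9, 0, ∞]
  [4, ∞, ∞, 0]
Closure =
  [0, 1, 8, 3]
  [7, 0, 15, 10]
  [1, 2, 0, 4]
  [4, 5, 12, 0]

This is the Floyd-Warshall all-pairs shortest-path computation. For each intermediate vertex k = 0, 1, …, 3, update dist[i][j] ← min(dist[i][j], dist[i][k] + dist[k][j]). The final matrix gives, for each (i, j), the minimum total weight of any directed path from i to j (possibly empty when i = j).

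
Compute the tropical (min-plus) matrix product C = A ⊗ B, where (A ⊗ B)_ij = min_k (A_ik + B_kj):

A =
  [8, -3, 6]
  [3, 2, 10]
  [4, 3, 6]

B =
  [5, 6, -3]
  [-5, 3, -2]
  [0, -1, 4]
A ⊗ B =
  [-8, 0, -5]
  [-3, 5, 0]
  [-2, 5, 1]

Apply the min-plus product entry-by-entry:
  C[0][0] = min over k of (A[0][0] + B[0][0] = 8 + 5 = 13, A[0][1] + B[1][0] = -3 + -5 = -8, A[0][2] + B[2][0] = 6 + 0 = 6) = -8 (attained at k = 1)
  C[0][1] = min over k of (A[0][0] + B[0][1] = 8 + 6 = 14, A[0][1] + B[1][1] = -3 + 3 = 0, A[0][2] + B[2][1] = 6 + -1 = 5) = 0 (attained at k = 1)
  C[0][2] = min over k of (A[0][0] + B[0][2] = 8 + -3 = 5, A[0][1] + B[1][2] = -3 + -2 = -5, A[0][2] + B[2][2] = 6 + 4 = 10) = -5 (attained at k = 1)
  C[1][0] = min over k of (A[1][0] + B[0][0] = 3 + 5 = 8, A[1][1] + B[1][0] = 2 + -5 = -3, A[1][2] + B[2][0] = 10 + 0 = 10) = -3 (attained at k = 1)
  C[1][1] = min over k of (A[1][0] + B[0][1] = 3 + 6 = 9, A[1][1] + B[1][1] = 2 + 3 = 5, A[1][2] + B[2][1] = 10 + -1 = 9) = 5 (attained at k = 1)
  C[1][2] = min over k of (A[1][0] + B[0][2] = 3 + -3 = 0, A[1][1] + B[1][2] = 2 + -2 = 0, A[1][2] + B[2][2] = 10 + 4 = 14) = 0 (attained at k = 0)
  C[2][0] = min over k of (A[2][0] + B[0][0] = 4 + 5 = 9, A[2][1] + B[1][0] = 3 + -5 = -2, A[2][2] + B[2][0] = 6 + 0 = 6) = -2 (attained at k = 1)
  C[2][1] = min over k of (A[2][0] + B[0][1] = 4 + 6 = 10, A[2][1] + B[1][1] = 3 + 3 = 6, A[2][2] + B[2][1] = 6 + -1 = 5) = 5 (attained at k = 2)
  C[2][2] = min over k of (A[2][0] + B[0][2] = 4 + -3 = 1, A[2][1] + B[1][2] = 3 + -2 = 1, A[2][2] + B[2][2] = 6 + 4 = 10) = 1 (attained at k = 0)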